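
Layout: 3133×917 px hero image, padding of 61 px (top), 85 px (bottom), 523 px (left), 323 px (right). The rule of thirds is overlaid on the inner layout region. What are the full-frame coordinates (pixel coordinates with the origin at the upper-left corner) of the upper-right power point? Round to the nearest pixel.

(2048, 318)

Content width = 3133 − 523 − 323 = 2287 px; content height = 917 − 61 − 85 = 771 px.
Upper-right is two-thirds across and one-third down within the inner layout region.
x = 523 + 2 × 2287/3 = 523 + 1524.67 ≈ 2048
y = 61 + 1 × 771/3 = 61 + 257.00 ≈ 318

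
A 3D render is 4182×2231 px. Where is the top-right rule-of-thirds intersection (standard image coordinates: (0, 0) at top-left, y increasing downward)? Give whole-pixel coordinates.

The top-right point sits two-thirds of the way across and one-third of the way down.
x = 2 × 4182/3 ≈ 2788; y = 1 × 2231/3 ≈ 744.

(2788, 744)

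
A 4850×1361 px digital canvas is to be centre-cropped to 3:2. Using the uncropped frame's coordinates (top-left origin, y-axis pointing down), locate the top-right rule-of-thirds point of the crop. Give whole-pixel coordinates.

x = 2765 px, y = 454 px

4850/1361 > 3/2, so the 3:2 crop keeps the full height 1361 and trims width to 1361 × 3/2 = 2041.50 px.
Left offset = (4850 − 2041.50)/2 = 1404.25 px; top offset = 0.
Top-right is two-thirds across and one-third down within the crop:
x = 1404.25 + 2 × 2041.50/3 ≈ 2765; y = 0.00 + 1 × 1361.00/3 ≈ 454.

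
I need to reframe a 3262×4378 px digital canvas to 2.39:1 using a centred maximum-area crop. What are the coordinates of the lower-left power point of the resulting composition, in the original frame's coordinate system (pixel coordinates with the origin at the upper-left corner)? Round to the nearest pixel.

x = 1087 px, y = 2416 px

3262/4378 < 2.39/1, so the 2.39:1 crop keeps the full width 3262 and trims height to 3262 × 1/2.39 = 1364.85 px.
Top offset = (4378 − 1364.85)/2 = 1506.57 px; left offset = 0.
Lower-left is one-third across and two-thirds down within the crop:
x = 0.00 + 1 × 3262.00/3 ≈ 1087; y = 1506.57 + 2 × 1364.85/3 ≈ 2416.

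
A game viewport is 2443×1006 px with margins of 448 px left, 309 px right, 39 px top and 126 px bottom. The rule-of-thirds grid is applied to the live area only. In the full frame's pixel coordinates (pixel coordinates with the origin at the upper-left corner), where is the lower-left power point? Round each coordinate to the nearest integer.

x = 1010 px, y = 600 px

Content width = 2443 − 448 − 309 = 1686 px; content height = 1006 − 39 − 126 = 841 px.
Lower-left is one-third across and two-thirds down within the live area.
x = 448 + 1 × 1686/3 = 448 + 562.00 ≈ 1010
y = 39 + 2 × 841/3 = 39 + 560.67 ≈ 600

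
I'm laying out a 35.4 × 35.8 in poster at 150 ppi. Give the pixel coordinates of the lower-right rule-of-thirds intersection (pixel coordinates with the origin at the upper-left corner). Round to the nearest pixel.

In pixels the canvas is 35.4 × 150 = 5310 wide and 35.8 × 150 = 5370 tall.
The lower-right point is two-thirds across and two-thirds down:
x = 2 × 5310/3 ≈ 3540; y = 2 × 5370/3 ≈ 3580.

(3540, 3580)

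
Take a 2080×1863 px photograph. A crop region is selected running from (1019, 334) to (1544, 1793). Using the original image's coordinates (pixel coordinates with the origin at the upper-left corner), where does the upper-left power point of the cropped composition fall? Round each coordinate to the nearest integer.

(1194, 820)

Crop width = 1544 − 1019 = 525 px; one third is 175.00 px.
Crop height = 1793 − 334 = 1459 px; one third is 486.33 px.
The upper-left point is one-third across and one-third down within the crop:
x = 1019 + 1 × 175.00 ≈ 1194; y = 334 + 1 × 486.33 ≈ 820.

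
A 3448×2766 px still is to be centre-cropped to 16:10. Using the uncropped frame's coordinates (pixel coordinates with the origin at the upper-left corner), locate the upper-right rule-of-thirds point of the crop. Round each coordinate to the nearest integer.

3448/2766 < 16/10, so the 16:10 crop keeps the full width 3448 and trims height to 3448 × 10/16 = 2155.00 px.
Top offset = (2766 − 2155.00)/2 = 305.50 px; left offset = 0.
Upper-right is two-thirds across and one-third down within the crop:
x = 0.00 + 2 × 3448.00/3 ≈ 2299; y = 305.50 + 1 × 2155.00/3 ≈ 1024.

x = 2299 px, y = 1024 px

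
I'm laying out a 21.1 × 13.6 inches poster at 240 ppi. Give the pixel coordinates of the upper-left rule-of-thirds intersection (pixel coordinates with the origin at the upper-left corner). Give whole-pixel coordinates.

In pixels the canvas is 21.1 × 240 = 5064 wide and 13.6 × 240 = 3264 tall.
The upper-left point is one-third across and one-third down:
x = 1 × 5064/3 ≈ 1688; y = 1 × 3264/3 ≈ 1088.

x = 1688 px, y = 1088 px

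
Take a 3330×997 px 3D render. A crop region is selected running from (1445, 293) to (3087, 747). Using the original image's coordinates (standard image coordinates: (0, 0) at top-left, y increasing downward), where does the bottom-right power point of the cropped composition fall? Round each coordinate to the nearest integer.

(2540, 596)

Crop width = 3087 − 1445 = 1642 px; one third is 547.33 px.
Crop height = 747 − 293 = 454 px; one third is 151.33 px.
The bottom-right point is two-thirds across and two-thirds down within the crop:
x = 1445 + 2 × 547.33 ≈ 2540; y = 293 + 2 × 151.33 ≈ 596.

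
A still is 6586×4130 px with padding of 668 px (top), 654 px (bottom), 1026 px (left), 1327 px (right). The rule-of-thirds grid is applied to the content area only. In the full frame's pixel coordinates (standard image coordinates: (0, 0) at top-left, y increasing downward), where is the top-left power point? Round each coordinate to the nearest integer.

Content width = 6586 − 1026 − 1327 = 4233 px; content height = 4130 − 668 − 654 = 2808 px.
Top-left is one-third across and one-third down within the content area.
x = 1026 + 1 × 4233/3 = 1026 + 1411.00 ≈ 2437
y = 668 + 1 × 2808/3 = 668 + 936.00 ≈ 1604

(2437, 1604)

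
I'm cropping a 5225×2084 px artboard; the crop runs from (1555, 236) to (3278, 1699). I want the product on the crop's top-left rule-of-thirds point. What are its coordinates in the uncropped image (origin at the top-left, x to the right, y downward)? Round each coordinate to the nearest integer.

Crop width = 3278 − 1555 = 1723 px; one third is 574.33 px.
Crop height = 1699 − 236 = 1463 px; one third is 487.67 px.
The top-left point is one-third across and one-third down within the crop:
x = 1555 + 1 × 574.33 ≈ 2129; y = 236 + 1 × 487.67 ≈ 724.

(2129, 724)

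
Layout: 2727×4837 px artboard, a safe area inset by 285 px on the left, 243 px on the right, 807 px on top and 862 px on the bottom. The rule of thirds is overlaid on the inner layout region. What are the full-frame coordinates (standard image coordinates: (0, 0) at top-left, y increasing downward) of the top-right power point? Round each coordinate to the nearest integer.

Content width = 2727 − 285 − 243 = 2199 px; content height = 4837 − 807 − 862 = 3168 px.
Top-right is two-thirds across and one-third down within the inner layout region.
x = 285 + 2 × 2199/3 = 285 + 1466.00 ≈ 1751
y = 807 + 1 × 3168/3 = 807 + 1056.00 ≈ 1863

x = 1751 px, y = 1863 px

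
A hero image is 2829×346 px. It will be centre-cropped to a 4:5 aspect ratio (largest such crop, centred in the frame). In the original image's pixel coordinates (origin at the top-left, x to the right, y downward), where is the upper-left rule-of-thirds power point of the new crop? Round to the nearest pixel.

x = 1368 px, y = 115 px

2829/346 > 4/5, so the 4:5 crop keeps the full height 346 and trims width to 346 × 4/5 = 276.80 px.
Left offset = (2829 − 276.80)/2 = 1276.10 px; top offset = 0.
Upper-left is one-third across and one-third down within the crop:
x = 1276.10 + 1 × 276.80/3 ≈ 1368; y = 0.00 + 1 × 346.00/3 ≈ 115.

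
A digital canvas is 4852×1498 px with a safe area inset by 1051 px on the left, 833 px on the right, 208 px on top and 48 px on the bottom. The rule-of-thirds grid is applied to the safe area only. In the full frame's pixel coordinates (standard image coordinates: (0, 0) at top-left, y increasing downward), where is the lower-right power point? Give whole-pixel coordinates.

(3030, 1036)

Content width = 4852 − 1051 − 833 = 2968 px; content height = 1498 − 208 − 48 = 1242 px.
Lower-right is two-thirds across and two-thirds down within the safe area.
x = 1051 + 2 × 2968/3 = 1051 + 1978.67 ≈ 3030
y = 208 + 2 × 1242/3 = 208 + 828.00 ≈ 1036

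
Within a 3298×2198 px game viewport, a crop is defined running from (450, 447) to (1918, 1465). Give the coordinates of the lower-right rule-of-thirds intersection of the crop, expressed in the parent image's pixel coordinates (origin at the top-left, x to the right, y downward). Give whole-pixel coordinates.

Crop width = 1918 − 450 = 1468 px; one third is 489.33 px.
Crop height = 1465 − 447 = 1018 px; one third is 339.33 px.
The lower-right point is two-thirds across and two-thirds down within the crop:
x = 450 + 2 × 489.33 ≈ 1429; y = 447 + 2 × 339.33 ≈ 1126.

(1429, 1126)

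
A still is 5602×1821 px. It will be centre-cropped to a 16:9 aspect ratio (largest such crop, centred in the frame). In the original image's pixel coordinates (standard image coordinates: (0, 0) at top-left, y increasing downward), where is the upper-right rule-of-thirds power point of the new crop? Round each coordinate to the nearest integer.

5602/1821 > 16/9, so the 16:9 crop keeps the full height 1821 and trims width to 1821 × 16/9 = 3237.33 px.
Left offset = (5602 − 3237.33)/2 = 1182.33 px; top offset = 0.
Upper-right is two-thirds across and one-third down within the crop:
x = 1182.33 + 2 × 3237.33/3 ≈ 3341; y = 0.00 + 1 × 1821.00/3 ≈ 607.

x = 3341 px, y = 607 px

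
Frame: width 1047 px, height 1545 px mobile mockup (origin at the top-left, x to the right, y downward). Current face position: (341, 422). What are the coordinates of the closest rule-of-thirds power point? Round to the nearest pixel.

Third lines: x ∈ {349, 698}, y ∈ {515, 1030}.
341 is closer to x = 349; 422 is closer to y = 515.
So the nearest intersection is the upper-left power point.

(349, 515)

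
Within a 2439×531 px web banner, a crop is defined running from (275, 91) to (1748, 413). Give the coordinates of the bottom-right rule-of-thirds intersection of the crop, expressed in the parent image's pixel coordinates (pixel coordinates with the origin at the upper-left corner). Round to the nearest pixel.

x = 1257 px, y = 306 px

Crop width = 1748 − 275 = 1473 px; one third is 491.00 px.
Crop height = 413 − 91 = 322 px; one third is 107.33 px.
The bottom-right point is two-thirds across and two-thirds down within the crop:
x = 275 + 2 × 491.00 ≈ 1257; y = 91 + 2 × 107.33 ≈ 306.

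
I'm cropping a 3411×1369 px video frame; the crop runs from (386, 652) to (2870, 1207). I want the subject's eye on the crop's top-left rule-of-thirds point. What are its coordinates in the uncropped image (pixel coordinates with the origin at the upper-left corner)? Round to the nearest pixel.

Crop width = 2870 − 386 = 2484 px; one third is 828.00 px.
Crop height = 1207 − 652 = 555 px; one third is 185.00 px.
The top-left point is one-third across and one-third down within the crop:
x = 386 + 1 × 828.00 ≈ 1214; y = 652 + 1 × 185.00 ≈ 837.

x = 1214 px, y = 837 px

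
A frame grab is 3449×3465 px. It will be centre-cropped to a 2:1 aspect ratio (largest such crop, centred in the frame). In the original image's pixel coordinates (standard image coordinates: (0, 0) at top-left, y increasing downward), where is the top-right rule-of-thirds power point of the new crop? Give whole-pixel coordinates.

3449/3465 < 2/1, so the 2:1 crop keeps the full width 3449 and trims height to 3449 × 1/2 = 1724.50 px.
Top offset = (3465 − 1724.50)/2 = 870.25 px; left offset = 0.
Top-right is two-thirds across and one-third down within the crop:
x = 0.00 + 2 × 3449.00/3 ≈ 2299; y = 870.25 + 1 × 1724.50/3 ≈ 1445.

x = 2299 px, y = 1445 px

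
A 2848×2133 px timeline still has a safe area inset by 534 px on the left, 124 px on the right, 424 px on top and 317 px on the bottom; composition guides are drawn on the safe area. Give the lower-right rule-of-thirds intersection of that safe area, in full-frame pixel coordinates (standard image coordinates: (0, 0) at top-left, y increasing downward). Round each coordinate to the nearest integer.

Content width = 2848 − 534 − 124 = 2190 px; content height = 2133 − 424 − 317 = 1392 px.
Lower-right is two-thirds across and two-thirds down within the safe area.
x = 534 + 2 × 2190/3 = 534 + 1460.00 ≈ 1994
y = 424 + 2 × 1392/3 = 424 + 928.00 ≈ 1352

x = 1994 px, y = 1352 px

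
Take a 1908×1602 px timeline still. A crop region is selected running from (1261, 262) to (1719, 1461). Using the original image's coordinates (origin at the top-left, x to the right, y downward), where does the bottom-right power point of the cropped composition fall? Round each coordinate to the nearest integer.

x = 1566 px, y = 1061 px

Crop width = 1719 − 1261 = 458 px; one third is 152.67 px.
Crop height = 1461 − 262 = 1199 px; one third is 399.67 px.
The bottom-right point is two-thirds across and two-thirds down within the crop:
x = 1261 + 2 × 152.67 ≈ 1566; y = 262 + 2 × 399.67 ≈ 1061.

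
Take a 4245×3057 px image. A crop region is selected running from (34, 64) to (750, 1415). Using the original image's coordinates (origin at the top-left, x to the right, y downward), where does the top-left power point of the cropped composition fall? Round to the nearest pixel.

(273, 514)

Crop width = 750 − 34 = 716 px; one third is 238.67 px.
Crop height = 1415 − 64 = 1351 px; one third is 450.33 px.
The top-left point is one-third across and one-third down within the crop:
x = 34 + 1 × 238.67 ≈ 273; y = 64 + 1 × 450.33 ≈ 514.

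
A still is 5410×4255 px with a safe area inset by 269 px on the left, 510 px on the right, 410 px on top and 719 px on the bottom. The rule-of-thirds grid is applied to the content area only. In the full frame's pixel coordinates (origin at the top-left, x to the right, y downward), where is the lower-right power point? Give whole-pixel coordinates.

(3356, 2494)

Content width = 5410 − 269 − 510 = 4631 px; content height = 4255 − 410 − 719 = 3126 px.
Lower-right is two-thirds across and two-thirds down within the content area.
x = 269 + 2 × 4631/3 = 269 + 3087.33 ≈ 3356
y = 410 + 2 × 3126/3 = 410 + 2084.00 ≈ 2494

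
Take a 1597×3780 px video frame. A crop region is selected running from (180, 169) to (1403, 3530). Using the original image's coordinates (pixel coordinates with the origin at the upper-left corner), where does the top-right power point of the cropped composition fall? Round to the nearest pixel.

(995, 1289)

Crop width = 1403 − 180 = 1223 px; one third is 407.67 px.
Crop height = 3530 − 169 = 3361 px; one third is 1120.33 px.
The top-right point is two-thirds across and one-third down within the crop:
x = 180 + 2 × 407.67 ≈ 995; y = 169 + 1 × 1120.33 ≈ 1289.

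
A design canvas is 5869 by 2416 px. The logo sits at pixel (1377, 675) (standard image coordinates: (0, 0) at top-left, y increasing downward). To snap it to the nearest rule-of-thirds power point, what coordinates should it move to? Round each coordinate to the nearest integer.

Third lines: x ∈ {1956, 3913}, y ∈ {805, 1611}.
1377 is closer to x = 1956; 675 is closer to y = 805.
So the nearest intersection is the upper-left power point.

(1956, 805)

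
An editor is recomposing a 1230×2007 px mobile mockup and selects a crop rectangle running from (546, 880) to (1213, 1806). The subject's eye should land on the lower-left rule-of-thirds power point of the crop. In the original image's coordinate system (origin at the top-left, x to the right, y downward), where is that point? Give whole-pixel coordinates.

x = 768 px, y = 1497 px

Crop width = 1213 − 546 = 667 px; one third is 222.33 px.
Crop height = 1806 − 880 = 926 px; one third is 308.67 px.
The lower-left point is one-third across and two-thirds down within the crop:
x = 546 + 1 × 222.33 ≈ 768; y = 880 + 2 × 308.67 ≈ 1497.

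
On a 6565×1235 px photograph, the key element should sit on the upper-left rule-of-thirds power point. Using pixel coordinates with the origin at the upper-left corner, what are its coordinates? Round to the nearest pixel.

The upper-left point sits one-third of the way across and one-third of the way down.
x = 1 × 6565/3 ≈ 2188; y = 1 × 1235/3 ≈ 412.

(2188, 412)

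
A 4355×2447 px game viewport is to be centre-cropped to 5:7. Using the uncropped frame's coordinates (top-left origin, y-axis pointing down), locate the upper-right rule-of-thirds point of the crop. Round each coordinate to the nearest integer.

4355/2447 > 5/7, so the 5:7 crop keeps the full height 2447 and trims width to 2447 × 5/7 = 1747.86 px.
Left offset = (4355 − 1747.86)/2 = 1303.57 px; top offset = 0.
Upper-right is two-thirds across and one-third down within the crop:
x = 1303.57 + 2 × 1747.86/3 ≈ 2469; y = 0.00 + 1 × 2447.00/3 ≈ 816.

(2469, 816)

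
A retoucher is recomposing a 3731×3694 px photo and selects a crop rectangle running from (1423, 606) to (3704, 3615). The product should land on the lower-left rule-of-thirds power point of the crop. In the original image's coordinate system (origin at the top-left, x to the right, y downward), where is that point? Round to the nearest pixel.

Crop width = 3704 − 1423 = 2281 px; one third is 760.33 px.
Crop height = 3615 − 606 = 3009 px; one third is 1003.00 px.
The lower-left point is one-third across and two-thirds down within the crop:
x = 1423 + 1 × 760.33 ≈ 2183; y = 606 + 2 × 1003.00 ≈ 2612.

(2183, 2612)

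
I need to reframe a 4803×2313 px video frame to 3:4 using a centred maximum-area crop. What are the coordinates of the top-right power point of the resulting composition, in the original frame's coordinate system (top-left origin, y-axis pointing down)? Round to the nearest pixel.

4803/2313 > 3/4, so the 3:4 crop keeps the full height 2313 and trims width to 2313 × 3/4 = 1734.75 px.
Left offset = (4803 − 1734.75)/2 = 1534.12 px; top offset = 0.
Top-right is two-thirds across and one-third down within the crop:
x = 1534.12 + 2 × 1734.75/3 ≈ 2691; y = 0.00 + 1 × 2313.00/3 ≈ 771.

(2691, 771)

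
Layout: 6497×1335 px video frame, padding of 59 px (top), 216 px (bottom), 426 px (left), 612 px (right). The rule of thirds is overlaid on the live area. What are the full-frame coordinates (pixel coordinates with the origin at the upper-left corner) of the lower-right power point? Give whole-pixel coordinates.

Content width = 6497 − 426 − 612 = 5459 px; content height = 1335 − 59 − 216 = 1060 px.
Lower-right is two-thirds across and two-thirds down within the live area.
x = 426 + 2 × 5459/3 = 426 + 3639.33 ≈ 4065
y = 59 + 2 × 1060/3 = 59 + 706.67 ≈ 766

(4065, 766)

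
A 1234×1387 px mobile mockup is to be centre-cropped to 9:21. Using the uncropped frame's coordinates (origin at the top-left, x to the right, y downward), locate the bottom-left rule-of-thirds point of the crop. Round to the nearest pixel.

(518, 925)

1234/1387 > 9/21, so the 9:21 crop keeps the full height 1387 and trims width to 1387 × 9/21 = 594.43 px.
Left offset = (1234 − 594.43)/2 = 319.79 px; top offset = 0.
Bottom-left is one-third across and two-thirds down within the crop:
x = 319.79 + 1 × 594.43/3 ≈ 518; y = 0.00 + 2 × 1387.00/3 ≈ 925.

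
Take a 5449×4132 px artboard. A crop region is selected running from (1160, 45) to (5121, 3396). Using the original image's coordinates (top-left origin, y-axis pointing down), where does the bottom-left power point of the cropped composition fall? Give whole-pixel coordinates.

(2480, 2279)

Crop width = 5121 − 1160 = 3961 px; one third is 1320.33 px.
Crop height = 3396 − 45 = 3351 px; one third is 1117.00 px.
The bottom-left point is one-third across and two-thirds down within the crop:
x = 1160 + 1 × 1320.33 ≈ 2480; y = 45 + 2 × 1117.00 ≈ 2279.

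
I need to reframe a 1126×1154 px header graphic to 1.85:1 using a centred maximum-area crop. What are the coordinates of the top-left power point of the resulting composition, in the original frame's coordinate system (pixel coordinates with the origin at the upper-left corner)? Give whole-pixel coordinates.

(375, 476)

1126/1154 < 1.85/1, so the 1.85:1 crop keeps the full width 1126 and trims height to 1126 × 1/1.85 = 608.65 px.
Top offset = (1154 − 608.65)/2 = 272.68 px; left offset = 0.
Top-left is one-third across and one-third down within the crop:
x = 0.00 + 1 × 1126.00/3 ≈ 375; y = 272.68 + 1 × 608.65/3 ≈ 476.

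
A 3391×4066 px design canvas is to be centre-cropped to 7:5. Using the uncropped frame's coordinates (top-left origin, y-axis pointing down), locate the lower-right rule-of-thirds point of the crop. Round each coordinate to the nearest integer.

x = 2261 px, y = 2437 px

3391/4066 < 7/5, so the 7:5 crop keeps the full width 3391 and trims height to 3391 × 5/7 = 2422.14 px.
Top offset = (4066 − 2422.14)/2 = 821.93 px; left offset = 0.
Lower-right is two-thirds across and two-thirds down within the crop:
x = 0.00 + 2 × 3391.00/3 ≈ 2261; y = 821.93 + 2 × 2422.14/3 ≈ 2437.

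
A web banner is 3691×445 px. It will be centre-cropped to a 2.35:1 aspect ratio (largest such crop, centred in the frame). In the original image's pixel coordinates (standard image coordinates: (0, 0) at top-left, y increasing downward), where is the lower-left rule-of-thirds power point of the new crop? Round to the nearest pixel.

(1671, 297)

3691/445 > 2.35/1, so the 2.35:1 crop keeps the full height 445 and trims width to 445 × 2.35/1 = 1045.75 px.
Left offset = (3691 − 1045.75)/2 = 1322.62 px; top offset = 0.
Lower-left is one-third across and two-thirds down within the crop:
x = 1322.62 + 1 × 1045.75/3 ≈ 1671; y = 0.00 + 2 × 445.00/3 ≈ 297.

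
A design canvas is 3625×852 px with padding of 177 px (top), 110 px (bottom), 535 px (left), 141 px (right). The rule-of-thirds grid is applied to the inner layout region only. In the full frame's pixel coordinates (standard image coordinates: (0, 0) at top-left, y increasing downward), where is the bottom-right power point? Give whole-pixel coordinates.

Content width = 3625 − 535 − 141 = 2949 px; content height = 852 − 177 − 110 = 565 px.
Bottom-right is two-thirds across and two-thirds down within the inner layout region.
x = 535 + 2 × 2949/3 = 535 + 1966.00 ≈ 2501
y = 177 + 2 × 565/3 = 177 + 376.67 ≈ 554

x = 2501 px, y = 554 px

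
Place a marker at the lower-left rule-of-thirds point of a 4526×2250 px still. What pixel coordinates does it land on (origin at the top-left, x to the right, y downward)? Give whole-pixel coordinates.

(1509, 1500)

The lower-left point sits one-third of the way across and two-thirds of the way down.
x = 1 × 4526/3 ≈ 1509; y = 2 × 2250/3 ≈ 1500.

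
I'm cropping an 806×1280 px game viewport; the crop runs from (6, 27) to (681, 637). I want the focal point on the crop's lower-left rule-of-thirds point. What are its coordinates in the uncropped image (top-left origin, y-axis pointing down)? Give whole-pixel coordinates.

Crop width = 681 − 6 = 675 px; one third is 225.00 px.
Crop height = 637 − 27 = 610 px; one third is 203.33 px.
The lower-left point is one-third across and two-thirds down within the crop:
x = 6 + 1 × 225.00 ≈ 231; y = 27 + 2 × 203.33 ≈ 434.

x = 231 px, y = 434 px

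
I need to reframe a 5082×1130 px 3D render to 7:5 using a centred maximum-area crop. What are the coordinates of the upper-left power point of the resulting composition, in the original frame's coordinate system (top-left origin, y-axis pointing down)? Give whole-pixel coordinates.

(2277, 377)

5082/1130 > 7/5, so the 7:5 crop keeps the full height 1130 and trims width to 1130 × 7/5 = 1582.00 px.
Left offset = (5082 − 1582.00)/2 = 1750.00 px; top offset = 0.
Upper-left is one-third across and one-third down within the crop:
x = 1750.00 + 1 × 1582.00/3 ≈ 2277; y = 0.00 + 1 × 1130.00/3 ≈ 377.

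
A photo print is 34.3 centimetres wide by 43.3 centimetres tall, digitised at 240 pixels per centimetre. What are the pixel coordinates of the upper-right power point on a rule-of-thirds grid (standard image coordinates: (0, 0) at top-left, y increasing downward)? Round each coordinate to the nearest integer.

In pixels the canvas is 34.3 × 240 = 8232 wide and 43.3 × 240 = 10392 tall.
The upper-right point is two-thirds across and one-third down:
x = 2 × 8232/3 ≈ 5488; y = 1 × 10392/3 ≈ 3464.

(5488, 3464)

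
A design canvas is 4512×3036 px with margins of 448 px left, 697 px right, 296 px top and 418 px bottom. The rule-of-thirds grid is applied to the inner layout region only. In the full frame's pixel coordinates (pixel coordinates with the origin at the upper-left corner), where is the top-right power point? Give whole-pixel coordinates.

Content width = 4512 − 448 − 697 = 3367 px; content height = 3036 − 296 − 418 = 2322 px.
Top-right is two-thirds across and one-third down within the inner layout region.
x = 448 + 2 × 3367/3 = 448 + 2244.67 ≈ 2693
y = 296 + 1 × 2322/3 = 296 + 774.00 ≈ 1070

(2693, 1070)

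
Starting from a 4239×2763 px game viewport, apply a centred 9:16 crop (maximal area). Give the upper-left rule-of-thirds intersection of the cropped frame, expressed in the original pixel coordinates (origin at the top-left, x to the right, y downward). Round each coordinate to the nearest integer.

4239/2763 > 9/16, so the 9:16 crop keeps the full height 2763 and trims width to 2763 × 9/16 = 1554.19 px.
Left offset = (4239 − 1554.19)/2 = 1342.41 px; top offset = 0.
Upper-left is one-third across and one-third down within the crop:
x = 1342.41 + 1 × 1554.19/3 ≈ 1860; y = 0.00 + 1 × 2763.00/3 ≈ 921.

(1860, 921)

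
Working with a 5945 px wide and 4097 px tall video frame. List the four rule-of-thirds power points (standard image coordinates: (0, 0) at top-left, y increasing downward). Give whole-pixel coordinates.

One third of 5945 is 1981.67; one third of 4097 is 1365.67.
Vertical third lines at x = 1982 and x = 3963; horizontal third lines at y = 1366 and y = 2731.

(1982, 1366), (3963, 1366), (1982, 2731), (3963, 2731)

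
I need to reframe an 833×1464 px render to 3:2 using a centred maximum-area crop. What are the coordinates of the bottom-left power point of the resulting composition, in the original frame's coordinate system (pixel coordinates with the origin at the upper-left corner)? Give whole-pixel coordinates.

x = 278 px, y = 825 px

833/1464 < 3/2, so the 3:2 crop keeps the full width 833 and trims height to 833 × 2/3 = 555.33 px.
Top offset = (1464 − 555.33)/2 = 454.33 px; left offset = 0.
Bottom-left is one-third across and two-thirds down within the crop:
x = 0.00 + 1 × 833.00/3 ≈ 278; y = 454.33 + 2 × 555.33/3 ≈ 825.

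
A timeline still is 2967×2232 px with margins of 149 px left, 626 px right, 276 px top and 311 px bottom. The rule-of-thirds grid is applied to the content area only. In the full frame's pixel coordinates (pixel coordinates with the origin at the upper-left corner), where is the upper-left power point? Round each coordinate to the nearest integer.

(880, 824)

Content width = 2967 − 149 − 626 = 2192 px; content height = 2232 − 276 − 311 = 1645 px.
Upper-left is one-third across and one-third down within the content area.
x = 149 + 1 × 2192/3 = 149 + 730.67 ≈ 880
y = 276 + 1 × 1645/3 = 276 + 548.33 ≈ 824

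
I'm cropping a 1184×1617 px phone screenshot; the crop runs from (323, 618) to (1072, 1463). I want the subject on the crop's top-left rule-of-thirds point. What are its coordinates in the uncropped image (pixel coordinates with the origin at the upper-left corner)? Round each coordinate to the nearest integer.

Crop width = 1072 − 323 = 749 px; one third is 249.67 px.
Crop height = 1463 − 618 = 845 px; one third is 281.67 px.
The top-left point is one-third across and one-third down within the crop:
x = 323 + 1 × 249.67 ≈ 573; y = 618 + 1 × 281.67 ≈ 900.

(573, 900)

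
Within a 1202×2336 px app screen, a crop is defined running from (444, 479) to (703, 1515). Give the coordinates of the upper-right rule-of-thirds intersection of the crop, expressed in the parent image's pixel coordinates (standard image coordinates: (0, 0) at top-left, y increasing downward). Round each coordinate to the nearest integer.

Crop width = 703 − 444 = 259 px; one third is 86.33 px.
Crop height = 1515 − 479 = 1036 px; one third is 345.33 px.
The upper-right point is two-thirds across and one-third down within the crop:
x = 444 + 2 × 86.33 ≈ 617; y = 479 + 1 × 345.33 ≈ 824.

x = 617 px, y = 824 px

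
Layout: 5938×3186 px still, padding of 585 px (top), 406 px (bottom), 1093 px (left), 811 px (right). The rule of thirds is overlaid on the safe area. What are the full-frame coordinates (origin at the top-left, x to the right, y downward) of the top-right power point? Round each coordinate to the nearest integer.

Content width = 5938 − 1093 − 811 = 4034 px; content height = 3186 − 585 − 406 = 2195 px.
Top-right is two-thirds across and one-third down within the safe area.
x = 1093 + 2 × 4034/3 = 1093 + 2689.33 ≈ 3782
y = 585 + 1 × 2195/3 = 585 + 731.67 ≈ 1317

(3782, 1317)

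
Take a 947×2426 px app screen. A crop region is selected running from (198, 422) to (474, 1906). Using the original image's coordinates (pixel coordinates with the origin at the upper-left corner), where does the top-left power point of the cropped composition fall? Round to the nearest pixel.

Crop width = 474 − 198 = 276 px; one third is 92.00 px.
Crop height = 1906 − 422 = 1484 px; one third is 494.67 px.
The top-left point is one-third across and one-third down within the crop:
x = 198 + 1 × 92.00 ≈ 290; y = 422 + 1 × 494.67 ≈ 917.

(290, 917)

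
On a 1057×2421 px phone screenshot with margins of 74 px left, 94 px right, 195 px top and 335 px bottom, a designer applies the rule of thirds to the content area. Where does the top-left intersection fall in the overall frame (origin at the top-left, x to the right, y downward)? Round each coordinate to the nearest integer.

Content width = 1057 − 74 − 94 = 889 px; content height = 2421 − 195 − 335 = 1891 px.
Top-left is one-third across and one-third down within the content area.
x = 74 + 1 × 889/3 = 74 + 296.33 ≈ 370
y = 195 + 1 × 1891/3 = 195 + 630.33 ≈ 825

(370, 825)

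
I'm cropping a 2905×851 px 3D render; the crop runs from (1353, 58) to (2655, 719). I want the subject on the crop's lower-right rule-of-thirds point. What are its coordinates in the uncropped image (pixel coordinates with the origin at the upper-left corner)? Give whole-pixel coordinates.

(2221, 499)

Crop width = 2655 − 1353 = 1302 px; one third is 434.00 px.
Crop height = 719 − 58 = 661 px; one third is 220.33 px.
The lower-right point is two-thirds across and two-thirds down within the crop:
x = 1353 + 2 × 434.00 ≈ 2221; y = 58 + 2 × 220.33 ≈ 499.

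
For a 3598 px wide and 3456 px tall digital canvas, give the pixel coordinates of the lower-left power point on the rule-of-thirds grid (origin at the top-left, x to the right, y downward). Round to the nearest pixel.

x = 1199 px, y = 2304 px

The lower-left point sits one-third of the way across and two-thirds of the way down.
x = 1 × 3598/3 ≈ 1199; y = 2 × 3456/3 ≈ 2304.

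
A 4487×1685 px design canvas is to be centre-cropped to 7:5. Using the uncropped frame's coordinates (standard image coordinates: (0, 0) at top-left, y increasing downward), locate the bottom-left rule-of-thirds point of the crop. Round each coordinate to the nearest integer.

x = 1850 px, y = 1123 px

4487/1685 > 7/5, so the 7:5 crop keeps the full height 1685 and trims width to 1685 × 7/5 = 2359.00 px.
Left offset = (4487 − 2359.00)/2 = 1064.00 px; top offset = 0.
Bottom-left is one-third across and two-thirds down within the crop:
x = 1064.00 + 1 × 2359.00/3 ≈ 1850; y = 0.00 + 2 × 1685.00/3 ≈ 1123.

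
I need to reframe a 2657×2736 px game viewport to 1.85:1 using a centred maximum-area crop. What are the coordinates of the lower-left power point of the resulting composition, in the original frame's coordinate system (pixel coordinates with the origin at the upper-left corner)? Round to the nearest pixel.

2657/2736 < 1.85/1, so the 1.85:1 crop keeps the full width 2657 and trims height to 2657 × 1/1.85 = 1436.22 px.
Top offset = (2736 − 1436.22)/2 = 649.89 px; left offset = 0.
Lower-left is one-third across and two-thirds down within the crop:
x = 0.00 + 1 × 2657.00/3 ≈ 886; y = 649.89 + 2 × 1436.22/3 ≈ 1607.

(886, 1607)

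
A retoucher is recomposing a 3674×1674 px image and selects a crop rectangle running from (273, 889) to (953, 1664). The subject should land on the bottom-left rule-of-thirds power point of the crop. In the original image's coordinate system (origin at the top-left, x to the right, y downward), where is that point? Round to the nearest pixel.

x = 500 px, y = 1406 px

Crop width = 953 − 273 = 680 px; one third is 226.67 px.
Crop height = 1664 − 889 = 775 px; one third is 258.33 px.
The bottom-left point is one-third across and two-thirds down within the crop:
x = 273 + 1 × 226.67 ≈ 500; y = 889 + 2 × 258.33 ≈ 1406.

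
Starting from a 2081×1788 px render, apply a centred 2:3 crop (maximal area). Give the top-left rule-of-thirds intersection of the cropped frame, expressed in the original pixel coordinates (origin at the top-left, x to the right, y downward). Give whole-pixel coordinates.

x = 842 px, y = 596 px

2081/1788 > 2/3, so the 2:3 crop keeps the full height 1788 and trims width to 1788 × 2/3 = 1192.00 px.
Left offset = (2081 − 1192.00)/2 = 444.50 px; top offset = 0.
Top-left is one-third across and one-third down within the crop:
x = 444.50 + 1 × 1192.00/3 ≈ 842; y = 0.00 + 1 × 1788.00/3 ≈ 596.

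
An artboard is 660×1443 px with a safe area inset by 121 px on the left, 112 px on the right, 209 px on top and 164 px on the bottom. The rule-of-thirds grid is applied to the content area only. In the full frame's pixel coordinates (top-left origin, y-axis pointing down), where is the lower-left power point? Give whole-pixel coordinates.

x = 263 px, y = 922 px

Content width = 660 − 121 − 112 = 427 px; content height = 1443 − 209 − 164 = 1070 px.
Lower-left is one-third across and two-thirds down within the content area.
x = 121 + 1 × 427/3 = 121 + 142.33 ≈ 263
y = 209 + 2 × 1070/3 = 209 + 713.33 ≈ 922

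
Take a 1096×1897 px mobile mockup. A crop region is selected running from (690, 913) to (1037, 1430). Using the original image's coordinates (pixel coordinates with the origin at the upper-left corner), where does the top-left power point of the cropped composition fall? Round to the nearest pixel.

Crop width = 1037 − 690 = 347 px; one third is 115.67 px.
Crop height = 1430 − 913 = 517 px; one third is 172.33 px.
The top-left point is one-third across and one-third down within the crop:
x = 690 + 1 × 115.67 ≈ 806; y = 913 + 1 × 172.33 ≈ 1085.

(806, 1085)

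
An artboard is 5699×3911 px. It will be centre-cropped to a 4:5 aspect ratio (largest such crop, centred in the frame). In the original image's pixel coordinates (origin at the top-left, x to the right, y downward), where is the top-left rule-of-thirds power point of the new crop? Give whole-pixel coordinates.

5699/3911 > 4/5, so the 4:5 crop keeps the full height 3911 and trims width to 3911 × 4/5 = 3128.80 px.
Left offset = (5699 − 3128.80)/2 = 1285.10 px; top offset = 0.
Top-left is one-third across and one-third down within the crop:
x = 1285.10 + 1 × 3128.80/3 ≈ 2328; y = 0.00 + 1 × 3911.00/3 ≈ 1304.

x = 2328 px, y = 1304 px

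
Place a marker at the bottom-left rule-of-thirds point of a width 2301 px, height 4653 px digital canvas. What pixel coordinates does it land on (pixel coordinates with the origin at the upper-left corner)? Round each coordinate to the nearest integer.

(767, 3102)

The bottom-left point sits one-third of the way across and two-thirds of the way down.
x = 1 × 2301/3 ≈ 767; y = 2 × 4653/3 ≈ 3102.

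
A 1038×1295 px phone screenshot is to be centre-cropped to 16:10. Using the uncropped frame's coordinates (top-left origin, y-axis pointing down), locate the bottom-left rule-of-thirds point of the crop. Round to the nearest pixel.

1038/1295 < 16/10, so the 16:10 crop keeps the full width 1038 and trims height to 1038 × 10/16 = 648.75 px.
Top offset = (1295 − 648.75)/2 = 323.12 px; left offset = 0.
Bottom-left is one-third across and two-thirds down within the crop:
x = 0.00 + 1 × 1038.00/3 ≈ 346; y = 323.12 + 2 × 648.75/3 ≈ 756.

(346, 756)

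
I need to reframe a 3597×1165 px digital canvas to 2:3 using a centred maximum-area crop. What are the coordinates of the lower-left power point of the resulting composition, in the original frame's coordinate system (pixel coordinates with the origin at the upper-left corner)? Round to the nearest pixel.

3597/1165 > 2/3, so the 2:3 crop keeps the full height 1165 and trims width to 1165 × 2/3 = 776.67 px.
Left offset = (3597 − 776.67)/2 = 1410.17 px; top offset = 0.
Lower-left is one-third across and two-thirds down within the crop:
x = 1410.17 + 1 × 776.67/3 ≈ 1669; y = 0.00 + 2 × 1165.00/3 ≈ 777.

x = 1669 px, y = 777 px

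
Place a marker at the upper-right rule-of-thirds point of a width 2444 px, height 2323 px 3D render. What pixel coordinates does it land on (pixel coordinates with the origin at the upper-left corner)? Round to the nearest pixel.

The upper-right point sits two-thirds of the way across and one-third of the way down.
x = 2 × 2444/3 ≈ 1629; y = 1 × 2323/3 ≈ 774.

(1629, 774)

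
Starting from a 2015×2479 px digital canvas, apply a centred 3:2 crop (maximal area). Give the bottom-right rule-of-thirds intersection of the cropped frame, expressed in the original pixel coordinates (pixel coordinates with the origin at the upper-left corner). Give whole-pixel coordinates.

(1343, 1463)

2015/2479 < 3/2, so the 3:2 crop keeps the full width 2015 and trims height to 2015 × 2/3 = 1343.33 px.
Top offset = (2479 − 1343.33)/2 = 567.83 px; left offset = 0.
Bottom-right is two-thirds across and two-thirds down within the crop:
x = 0.00 + 2 × 2015.00/3 ≈ 1343; y = 567.83 + 2 × 1343.33/3 ≈ 1463.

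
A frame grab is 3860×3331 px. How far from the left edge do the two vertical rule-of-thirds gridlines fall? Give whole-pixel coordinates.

3860 / 3 = 1286.67, so the vertical lines sit at one and two thirds of 3860.

1287 px and 2573 px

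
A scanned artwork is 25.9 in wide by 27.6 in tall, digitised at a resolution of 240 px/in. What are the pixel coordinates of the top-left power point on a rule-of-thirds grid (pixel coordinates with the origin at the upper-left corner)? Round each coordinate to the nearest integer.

x = 2072 px, y = 2208 px

In pixels the canvas is 25.9 × 240 = 6216 wide and 27.6 × 240 = 6624 tall.
The top-left point is one-third across and one-third down:
x = 1 × 6216/3 ≈ 2072; y = 1 × 6624/3 ≈ 2208.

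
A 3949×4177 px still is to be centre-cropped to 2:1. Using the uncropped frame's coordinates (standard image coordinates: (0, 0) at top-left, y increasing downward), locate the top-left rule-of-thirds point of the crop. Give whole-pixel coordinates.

x = 1316 px, y = 1759 px

3949/4177 < 2/1, so the 2:1 crop keeps the full width 3949 and trims height to 3949 × 1/2 = 1974.50 px.
Top offset = (4177 − 1974.50)/2 = 1101.25 px; left offset = 0.
Top-left is one-third across and one-third down within the crop:
x = 0.00 + 1 × 3949.00/3 ≈ 1316; y = 1101.25 + 1 × 1974.50/3 ≈ 1759.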